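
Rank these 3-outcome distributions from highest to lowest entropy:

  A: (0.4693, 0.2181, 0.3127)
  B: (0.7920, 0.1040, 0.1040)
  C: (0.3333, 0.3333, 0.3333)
C > A > B

Key insight: Entropy is maximized by uniform distributions and minimized by concentrated distributions.

- Uniform distributions have maximum entropy log₂(3) = 1.5850 bits
- The more "peaked" or concentrated a distribution, the lower its entropy

Entropies:
  H(A) = 1.5158 bits
  H(B) = 0.9456 bits
  H(C) = 1.5850 bits

Ranking: C > A > B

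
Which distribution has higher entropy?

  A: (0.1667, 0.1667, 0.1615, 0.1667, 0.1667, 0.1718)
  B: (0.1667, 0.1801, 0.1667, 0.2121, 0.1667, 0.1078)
A

Both distributions are close to uniform, making this a harder comparison.

H(A) = 2.5847 bits
H(B) = 2.5588 bits

The distribution closer to uniform has higher entropy.
Answer: A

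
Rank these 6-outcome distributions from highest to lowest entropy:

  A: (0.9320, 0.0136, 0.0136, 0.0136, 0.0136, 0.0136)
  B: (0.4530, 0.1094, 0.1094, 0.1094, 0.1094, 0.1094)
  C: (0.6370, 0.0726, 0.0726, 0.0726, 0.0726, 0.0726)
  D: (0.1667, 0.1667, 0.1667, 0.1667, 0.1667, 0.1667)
D > B > C > A

Key insight: Entropy is maximized by uniform distributions and minimized by concentrated distributions.

Entropies:
  H(A) = 0.5163 bits
  H(B) = 2.2637 bits
  H(C) = 1.7880 bits
  H(D) = 2.5850 bits

Ranking: D > B > C > A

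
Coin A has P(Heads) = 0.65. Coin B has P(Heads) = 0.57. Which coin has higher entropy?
B

For binary distributions, entropy is maximized at p=0.5 and decreases as p moves toward 0 or 1.

H(A) = H(0.65) = 0.9341 bits
H(B) = H(0.57) = 0.9858 bits

Distribution B (p=0.57) is closer to uniform (p=0.5), so it has higher entropy.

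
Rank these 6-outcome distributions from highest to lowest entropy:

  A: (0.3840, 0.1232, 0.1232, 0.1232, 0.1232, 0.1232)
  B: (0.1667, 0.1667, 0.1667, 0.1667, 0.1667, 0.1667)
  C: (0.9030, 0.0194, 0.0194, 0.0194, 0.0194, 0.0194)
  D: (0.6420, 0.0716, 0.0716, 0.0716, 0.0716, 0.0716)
B > A > D > C

Key insight: Entropy is maximized by uniform distributions and minimized by concentrated distributions.

Entropies:
  H(A) = 2.3911 bits
  H(B) = 2.5850 bits
  H(C) = 0.6846 bits
  H(D) = 1.7723 bits

Ranking: B > A > D > C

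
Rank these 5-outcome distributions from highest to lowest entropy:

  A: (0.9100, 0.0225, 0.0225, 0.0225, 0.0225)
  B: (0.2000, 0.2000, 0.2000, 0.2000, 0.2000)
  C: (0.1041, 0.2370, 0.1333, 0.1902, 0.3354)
B > C > A

Key insight: Entropy is maximized by uniform distributions and minimized by concentrated distributions.

- Uniform distributions have maximum entropy log₂(5) = 2.3219 bits
- The more "peaked" or concentrated a distribution, the lower its entropy

Entropies:
  H(A) = 0.6165 bits
  H(B) = 2.3219 bits
  H(C) = 2.2036 bits

Ranking: B > C > A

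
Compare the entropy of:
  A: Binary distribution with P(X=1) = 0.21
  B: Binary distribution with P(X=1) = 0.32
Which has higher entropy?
B

For binary distributions, entropy is maximized at p=0.5 and decreases as p moves toward 0 or 1.

H(A) = H(0.21) = 0.7415 bits
H(B) = H(0.32) = 0.9044 bits

Distribution B (p=0.32) is closer to uniform (p=0.5), so it has higher entropy.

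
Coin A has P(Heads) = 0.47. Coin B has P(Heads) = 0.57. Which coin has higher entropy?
A

For binary distributions, entropy is maximized at p=0.5 and decreases as p moves toward 0 or 1.

H(A) = H(0.47) = 0.9974 bits
H(B) = H(0.57) = 0.9858 bits

Distribution A (p=0.47) is closer to uniform (p=0.5), so it has higher entropy.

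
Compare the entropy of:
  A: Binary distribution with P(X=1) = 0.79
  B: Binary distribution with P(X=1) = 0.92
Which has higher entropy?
A

For binary distributions, entropy is maximized at p=0.5 and decreases as p moves toward 0 or 1.

H(A) = H(0.79) = 0.7415 bits
H(B) = H(0.92) = 0.4022 bits

Distribution A (p=0.79) is closer to uniform (p=0.5), so it has higher entropy.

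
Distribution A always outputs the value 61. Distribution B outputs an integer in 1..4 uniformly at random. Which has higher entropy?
B

A is deterministic, so H(A) = 0. B is uniform over 4 outcomes, so H(B) = log₂(4) = 2.000 bits. Any distribution with genuine randomness has higher entropy than a deterministic one.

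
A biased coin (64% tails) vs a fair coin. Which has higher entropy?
Fair coin

The fair coin is uniform (p=0.5), maximizing binary entropy at 1 bit. The biased coin has H(0.64) ≈ 0.943 bits — its outcome is more predictable, so its entropy is lower.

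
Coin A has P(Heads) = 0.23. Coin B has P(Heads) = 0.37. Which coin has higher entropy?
B

For binary distributions, entropy is maximized at p=0.5 and decreases as p moves toward 0 or 1.

H(A) = H(0.23) = 0.7780 bits
H(B) = H(0.37) = 0.9507 bits

Distribution B (p=0.37) is closer to uniform (p=0.5), so it has higher entropy.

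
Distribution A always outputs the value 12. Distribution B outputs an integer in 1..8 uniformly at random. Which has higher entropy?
B

A is deterministic, so H(A) = 0. B is uniform over 8 outcomes, so H(B) = log₂(8) = 3.000 bits. Any distribution with genuine randomness has higher entropy than a deterministic one.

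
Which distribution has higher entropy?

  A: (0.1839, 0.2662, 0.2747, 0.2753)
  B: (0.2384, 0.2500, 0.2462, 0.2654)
B

Both distributions are close to uniform, making this a harder comparison.

H(A) = 1.9819 bits
H(B) = 1.9989 bits

The distribution closer to uniform has higher entropy.
Answer: B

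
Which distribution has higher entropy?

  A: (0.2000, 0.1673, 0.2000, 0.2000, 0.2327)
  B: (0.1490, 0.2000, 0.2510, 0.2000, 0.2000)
A

Both distributions are close to uniform, making this a harder comparison.

H(A) = 2.3142 bits
H(B) = 2.3030 bits

The distribution closer to uniform has higher entropy.
Answer: A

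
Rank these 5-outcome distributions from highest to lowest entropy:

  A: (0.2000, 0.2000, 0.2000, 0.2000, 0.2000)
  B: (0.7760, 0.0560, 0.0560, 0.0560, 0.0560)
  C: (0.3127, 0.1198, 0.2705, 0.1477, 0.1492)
A > C > B

Key insight: Entropy is maximized by uniform distributions and minimized by concentrated distributions.

- Uniform distributions have maximum entropy log₂(5) = 2.3219 bits
- The more "peaked" or concentrated a distribution, the lower its entropy

Entropies:
  H(A) = 2.3219 bits
  H(B) = 1.2154 bits
  H(C) = 2.2186 bits

Ranking: A > C > B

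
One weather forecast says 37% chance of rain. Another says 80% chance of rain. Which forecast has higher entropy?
37% forecast

Treat each forecast as a Bernoulli distribution. Binary entropy is maximized at p=0.5 and falls off symmetrically toward 0 or 1. The 37% forecast is closer to 50%, so it is more uncertain. H(37%) ≈ 0.951 bits, H(80%) ≈ 0.722 bits.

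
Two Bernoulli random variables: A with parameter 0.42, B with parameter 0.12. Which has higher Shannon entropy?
A

For binary distributions, entropy is maximized at p=0.5 and decreases as p moves toward 0 or 1.

H(A) = H(0.42) = 0.9815 bits
H(B) = H(0.12) = 0.5294 bits

Distribution A (p=0.42) is closer to uniform (p=0.5), so it has higher entropy.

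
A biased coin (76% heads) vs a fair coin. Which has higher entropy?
Fair coin

The fair coin is uniform (p=0.5), maximizing binary entropy at 1 bit. The biased coin has H(0.76) ≈ 0.795 bits — its outcome is more predictable, so its entropy is lower.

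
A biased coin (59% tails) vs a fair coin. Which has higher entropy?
Fair coin

The fair coin is uniform (p=0.5), maximizing binary entropy at 1 bit. The biased coin has H(0.59) ≈ 0.977 bits — its outcome is more predictable, so its entropy is lower.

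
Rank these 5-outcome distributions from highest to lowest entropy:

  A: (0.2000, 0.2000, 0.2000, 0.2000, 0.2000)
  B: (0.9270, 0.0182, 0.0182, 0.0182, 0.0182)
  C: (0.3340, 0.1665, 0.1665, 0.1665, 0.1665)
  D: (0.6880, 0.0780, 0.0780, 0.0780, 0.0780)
A > C > D > B

Key insight: Entropy is maximized by uniform distributions and minimized by concentrated distributions.

Entropies:
  H(A) = 2.3219 bits
  H(B) = 0.5230 bits
  H(C) = 2.2510 bits
  H(D) = 1.5195 bits

Ranking: A > C > D > B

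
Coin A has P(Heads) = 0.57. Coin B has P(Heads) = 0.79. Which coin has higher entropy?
A

For binary distributions, entropy is maximized at p=0.5 and decreases as p moves toward 0 or 1.

H(A) = H(0.57) = 0.9858 bits
H(B) = H(0.79) = 0.7415 bits

Distribution A (p=0.57) is closer to uniform (p=0.5), so it has higher entropy.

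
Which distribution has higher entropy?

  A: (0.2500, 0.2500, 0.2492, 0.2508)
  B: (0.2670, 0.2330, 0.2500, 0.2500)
A

Both distributions are close to uniform, making this a harder comparison.

H(A) = 2.0000 bits
H(B) = 1.9983 bits

The distribution closer to uniform has higher entropy.
Answer: A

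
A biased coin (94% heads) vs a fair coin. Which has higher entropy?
Fair coin

The fair coin is uniform (p=0.5), maximizing binary entropy at 1 bit. The biased coin has H(0.94) ≈ 0.327 bits — its outcome is more predictable, so its entropy is lower.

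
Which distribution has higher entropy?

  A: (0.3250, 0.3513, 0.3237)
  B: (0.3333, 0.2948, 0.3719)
A

Both distributions are close to uniform, making this a harder comparison.

H(A) = 1.5839 bits
H(B) = 1.5785 bits

The distribution closer to uniform has higher entropy.
Answer: A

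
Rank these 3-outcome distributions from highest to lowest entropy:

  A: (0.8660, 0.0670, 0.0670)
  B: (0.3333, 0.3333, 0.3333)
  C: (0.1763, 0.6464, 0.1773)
B > C > A

Key insight: Entropy is maximized by uniform distributions and minimized by concentrated distributions.

- Uniform distributions have maximum entropy log₂(3) = 1.5850 bits
- The more "peaked" or concentrated a distribution, the lower its entropy

Entropies:
  H(A) = 0.7023 bits
  H(B) = 1.5850 bits
  H(C) = 1.2908 bits

Ranking: B > C > A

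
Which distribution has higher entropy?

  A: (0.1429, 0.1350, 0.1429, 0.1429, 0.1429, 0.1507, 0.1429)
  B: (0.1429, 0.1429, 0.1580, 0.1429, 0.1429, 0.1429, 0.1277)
A

Both distributions are close to uniform, making this a harder comparison.

H(A) = 2.8067 bits
H(B) = 2.8050 bits

The distribution closer to uniform has higher entropy.
Answer: A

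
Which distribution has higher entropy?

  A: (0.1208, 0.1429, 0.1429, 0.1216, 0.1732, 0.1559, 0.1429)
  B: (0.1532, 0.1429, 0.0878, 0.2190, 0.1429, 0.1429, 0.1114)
A

Both distributions are close to uniform, making this a harder comparison.

H(A) = 2.7972 bits
H(B) = 2.7585 bits

The distribution closer to uniform has higher entropy.
Answer: A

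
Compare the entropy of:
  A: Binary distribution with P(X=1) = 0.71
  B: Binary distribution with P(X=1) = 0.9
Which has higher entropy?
A

For binary distributions, entropy is maximized at p=0.5 and decreases as p moves toward 0 or 1.

H(A) = H(0.71) = 0.8687 bits
H(B) = H(0.9) = 0.4690 bits

Distribution A (p=0.71) is closer to uniform (p=0.5), so it has higher entropy.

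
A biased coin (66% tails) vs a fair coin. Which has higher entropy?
Fair coin

The fair coin is uniform (p=0.5), maximizing binary entropy at 1 bit. The biased coin has H(0.66) ≈ 0.925 bits — its outcome is more predictable, so its entropy is lower.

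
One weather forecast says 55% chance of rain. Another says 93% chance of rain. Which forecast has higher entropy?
55% forecast

Treat each forecast as a Bernoulli distribution. Binary entropy is maximized at p=0.5 and falls off symmetrically toward 0 or 1. The 55% forecast is closer to 50%, so it is more uncertain. H(55%) ≈ 0.993 bits, H(93%) ≈ 0.366 bits.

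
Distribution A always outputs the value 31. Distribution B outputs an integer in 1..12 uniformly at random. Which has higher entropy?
B

A is deterministic, so H(A) = 0. B is uniform over 12 outcomes, so H(B) = log₂(12) = 3.585 bits. Any distribution with genuine randomness has higher entropy than a deterministic one.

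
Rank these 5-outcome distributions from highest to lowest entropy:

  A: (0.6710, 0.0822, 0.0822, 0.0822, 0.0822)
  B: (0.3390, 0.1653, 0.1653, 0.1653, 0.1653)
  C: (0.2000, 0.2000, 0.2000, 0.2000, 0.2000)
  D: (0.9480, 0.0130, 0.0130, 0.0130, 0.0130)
C > B > A > D

Key insight: Entropy is maximized by uniform distributions and minimized by concentrated distributions.

Entropies:
  H(A) = 1.5719 bits
  H(B) = 2.2459 bits
  H(C) = 2.3219 bits
  H(D) = 0.3988 bits

Ranking: C > B > A > D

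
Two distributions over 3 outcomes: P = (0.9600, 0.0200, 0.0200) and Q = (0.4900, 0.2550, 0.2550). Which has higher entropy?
Q

P is highly concentrated on one outcome (96%), making it nearly deterministic. Q spreads its mass more evenly (max 49%). The more spread-out distribution has higher entropy: H(P) ≈ 0.282 bits, H(Q) ≈ 1.510 bits.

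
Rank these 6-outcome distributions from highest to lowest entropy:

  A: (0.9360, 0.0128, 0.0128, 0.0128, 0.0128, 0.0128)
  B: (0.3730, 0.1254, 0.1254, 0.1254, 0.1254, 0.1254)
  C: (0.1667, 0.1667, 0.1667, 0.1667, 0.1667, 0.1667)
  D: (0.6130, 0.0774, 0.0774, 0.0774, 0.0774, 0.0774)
C > B > D > A

Key insight: Entropy is maximized by uniform distributions and minimized by concentrated distributions.

Entropies:
  H(A) = 0.4917 bits
  H(B) = 2.4088 bits
  H(C) = 2.5850 bits
  H(D) = 1.8614 bits

Ranking: C > B > D > A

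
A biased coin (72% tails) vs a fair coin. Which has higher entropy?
Fair coin

The fair coin is uniform (p=0.5), maximizing binary entropy at 1 bit. The biased coin has H(0.72) ≈ 0.855 bits — its outcome is more predictable, so its entropy is lower.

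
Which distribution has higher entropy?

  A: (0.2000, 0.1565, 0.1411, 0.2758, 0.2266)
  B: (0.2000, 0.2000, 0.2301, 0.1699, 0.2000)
B

Both distributions are close to uniform, making this a harder comparison.

H(A) = 2.2796 bits
H(B) = 2.3153 bits

The distribution closer to uniform has higher entropy.
Answer: B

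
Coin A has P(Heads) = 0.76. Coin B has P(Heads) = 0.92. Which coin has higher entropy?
A

For binary distributions, entropy is maximized at p=0.5 and decreases as p moves toward 0 or 1.

H(A) = H(0.76) = 0.7950 bits
H(B) = H(0.92) = 0.4022 bits

Distribution A (p=0.76) is closer to uniform (p=0.5), so it has higher entropy.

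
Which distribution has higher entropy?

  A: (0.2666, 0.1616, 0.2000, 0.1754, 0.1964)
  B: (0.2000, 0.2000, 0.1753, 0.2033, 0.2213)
B

Both distributions are close to uniform, making this a harder comparison.

H(A) = 2.2994 bits
H(B) = 2.3180 bits

The distribution closer to uniform has higher entropy.
Answer: B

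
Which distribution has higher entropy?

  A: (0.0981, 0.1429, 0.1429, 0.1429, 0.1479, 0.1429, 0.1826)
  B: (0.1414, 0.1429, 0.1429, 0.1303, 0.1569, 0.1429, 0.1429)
B

Both distributions are close to uniform, making this a harder comparison.

H(A) = 2.7885 bits
H(B) = 2.8056 bits

The distribution closer to uniform has higher entropy.
Answer: B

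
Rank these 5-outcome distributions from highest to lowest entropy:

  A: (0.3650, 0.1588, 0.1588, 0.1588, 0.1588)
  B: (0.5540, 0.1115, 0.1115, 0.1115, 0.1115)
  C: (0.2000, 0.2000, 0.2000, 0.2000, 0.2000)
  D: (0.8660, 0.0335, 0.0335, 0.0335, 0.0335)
C > A > B > D

Key insight: Entropy is maximized by uniform distributions and minimized by concentrated distributions.

Entropies:
  H(A) = 2.2168 bits
  H(B) = 1.8836 bits
  H(C) = 2.3219 bits
  H(D) = 0.8363 bits

Ranking: C > A > B > D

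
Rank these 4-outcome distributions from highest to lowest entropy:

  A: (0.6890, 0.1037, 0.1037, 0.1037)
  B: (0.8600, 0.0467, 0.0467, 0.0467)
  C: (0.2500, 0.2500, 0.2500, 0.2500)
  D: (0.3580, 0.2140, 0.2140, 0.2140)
C > D > A > B

Key insight: Entropy is maximized by uniform distributions and minimized by concentrated distributions.

Entropies:
  H(A) = 1.3872 bits
  H(B) = 0.8061 bits
  H(C) = 2.0000 bits
  H(D) = 1.9586 bits

Ranking: C > D > A > B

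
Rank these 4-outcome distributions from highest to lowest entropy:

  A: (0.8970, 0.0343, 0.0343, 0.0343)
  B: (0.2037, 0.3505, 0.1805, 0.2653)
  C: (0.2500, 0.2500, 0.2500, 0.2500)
C > B > A

Key insight: Entropy is maximized by uniform distributions and minimized by concentrated distributions.

- Uniform distributions have maximum entropy log₂(4) = 2.0000 bits
- The more "peaked" or concentrated a distribution, the lower its entropy

Entropies:
  H(A) = 0.6417 bits
  H(B) = 1.9514 bits
  H(C) = 2.0000 bits

Ranking: C > B > A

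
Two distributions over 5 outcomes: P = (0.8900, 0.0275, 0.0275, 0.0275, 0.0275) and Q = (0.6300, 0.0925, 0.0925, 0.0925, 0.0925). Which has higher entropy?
Q

P is highly concentrated on one outcome (89%), making it nearly deterministic. Q spreads its mass more evenly (max 63%). The more spread-out distribution has higher entropy: H(P) ≈ 0.720 bits, H(Q) ≈ 1.691 bits.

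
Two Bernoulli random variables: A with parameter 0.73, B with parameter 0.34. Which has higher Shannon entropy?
B

For binary distributions, entropy is maximized at p=0.5 and decreases as p moves toward 0 or 1.

H(A) = H(0.73) = 0.8415 bits
H(B) = H(0.34) = 0.9248 bits

Distribution B (p=0.34) is closer to uniform (p=0.5), so it has higher entropy.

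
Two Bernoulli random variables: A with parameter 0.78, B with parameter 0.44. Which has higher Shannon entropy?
B

For binary distributions, entropy is maximized at p=0.5 and decreases as p moves toward 0 or 1.

H(A) = H(0.78) = 0.7602 bits
H(B) = H(0.44) = 0.9896 bits

Distribution B (p=0.44) is closer to uniform (p=0.5), so it has higher entropy.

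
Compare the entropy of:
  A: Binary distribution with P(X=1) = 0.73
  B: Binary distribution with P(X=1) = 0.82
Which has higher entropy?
A

For binary distributions, entropy is maximized at p=0.5 and decreases as p moves toward 0 or 1.

H(A) = H(0.73) = 0.8415 bits
H(B) = H(0.82) = 0.6801 bits

Distribution A (p=0.73) is closer to uniform (p=0.5), so it has higher entropy.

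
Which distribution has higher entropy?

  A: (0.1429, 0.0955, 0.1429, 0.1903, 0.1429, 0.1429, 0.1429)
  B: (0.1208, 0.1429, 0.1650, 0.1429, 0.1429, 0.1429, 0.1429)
B

Both distributions are close to uniform, making this a harder comparison.

H(A) = 2.7842 bits
H(B) = 2.8024 bits

The distribution closer to uniform has higher entropy.
Answer: B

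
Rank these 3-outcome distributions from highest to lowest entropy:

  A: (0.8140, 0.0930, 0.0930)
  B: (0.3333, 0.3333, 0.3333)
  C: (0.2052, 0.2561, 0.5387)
B > C > A

Key insight: Entropy is maximized by uniform distributions and minimized by concentrated distributions.

- Uniform distributions have maximum entropy log₂(3) = 1.5850 bits
- The more "peaked" or concentrated a distribution, the lower its entropy

Entropies:
  H(A) = 0.8790 bits
  H(B) = 1.5850 bits
  H(C) = 1.4529 bits

Ranking: B > C > A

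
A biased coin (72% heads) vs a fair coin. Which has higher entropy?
Fair coin

The fair coin is uniform (p=0.5), maximizing binary entropy at 1 bit. The biased coin has H(0.72) ≈ 0.855 bits — its outcome is more predictable, so its entropy is lower.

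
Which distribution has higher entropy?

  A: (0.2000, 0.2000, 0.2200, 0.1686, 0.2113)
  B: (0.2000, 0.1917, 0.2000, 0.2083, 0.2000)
B

Both distributions are close to uniform, making this a harder comparison.

H(A) = 2.3163 bits
H(B) = 2.3214 bits

The distribution closer to uniform has higher entropy.
Answer: B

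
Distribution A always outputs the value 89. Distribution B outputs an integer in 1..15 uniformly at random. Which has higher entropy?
B

A is deterministic, so H(A) = 0. B is uniform over 15 outcomes, so H(B) = log₂(15) = 3.907 bits. Any distribution with genuine randomness has higher entropy than a deterministic one.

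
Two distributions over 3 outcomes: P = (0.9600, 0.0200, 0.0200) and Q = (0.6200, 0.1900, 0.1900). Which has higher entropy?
Q

P is highly concentrated on one outcome (96%), making it nearly deterministic. Q spreads its mass more evenly (max 62%). The more spread-out distribution has higher entropy: H(P) ≈ 0.282 bits, H(Q) ≈ 1.338 bits.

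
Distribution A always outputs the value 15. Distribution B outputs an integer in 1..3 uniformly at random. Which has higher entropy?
B

A is deterministic, so H(A) = 0. B is uniform over 3 outcomes, so H(B) = log₂(3) = 1.585 bits. Any distribution with genuine randomness has higher entropy than a deterministic one.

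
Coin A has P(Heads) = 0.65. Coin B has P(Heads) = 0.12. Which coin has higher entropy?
A

For binary distributions, entropy is maximized at p=0.5 and decreases as p moves toward 0 or 1.

H(A) = H(0.65) = 0.9341 bits
H(B) = H(0.12) = 0.5294 bits

Distribution A (p=0.65) is closer to uniform (p=0.5), so it has higher entropy.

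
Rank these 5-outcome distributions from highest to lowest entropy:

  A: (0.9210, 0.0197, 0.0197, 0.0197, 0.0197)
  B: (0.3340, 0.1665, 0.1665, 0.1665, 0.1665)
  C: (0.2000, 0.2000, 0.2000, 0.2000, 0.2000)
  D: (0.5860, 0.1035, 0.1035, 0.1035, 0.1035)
C > B > D > A

Key insight: Entropy is maximized by uniform distributions and minimized by concentrated distributions.

Entropies:
  H(A) = 0.5566 bits
  H(B) = 2.2510 bits
  H(C) = 2.3219 bits
  H(D) = 1.8066 bits

Ranking: C > B > D > A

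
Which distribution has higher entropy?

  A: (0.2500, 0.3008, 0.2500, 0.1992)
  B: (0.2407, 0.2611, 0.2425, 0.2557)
B

Both distributions are close to uniform, making this a harder comparison.

H(A) = 1.9850 bits
H(B) = 1.9991 bits

The distribution closer to uniform has higher entropy.
Answer: B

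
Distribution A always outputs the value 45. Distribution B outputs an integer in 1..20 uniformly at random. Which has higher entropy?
B

A is deterministic, so H(A) = 0. B is uniform over 20 outcomes, so H(B) = log₂(20) = 4.322 bits. Any distribution with genuine randomness has higher entropy than a deterministic one.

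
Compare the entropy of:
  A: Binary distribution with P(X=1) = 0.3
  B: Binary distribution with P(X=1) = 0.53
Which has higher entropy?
B

For binary distributions, entropy is maximized at p=0.5 and decreases as p moves toward 0 or 1.

H(A) = H(0.3) = 0.8813 bits
H(B) = H(0.53) = 0.9974 bits

Distribution B (p=0.53) is closer to uniform (p=0.5), so it has higher entropy.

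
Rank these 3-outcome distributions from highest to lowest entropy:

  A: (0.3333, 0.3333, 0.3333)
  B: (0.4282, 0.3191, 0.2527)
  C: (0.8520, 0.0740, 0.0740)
A > B > C

Key insight: Entropy is maximized by uniform distributions and minimized by concentrated distributions.

- Uniform distributions have maximum entropy log₂(3) = 1.5850 bits
- The more "peaked" or concentrated a distribution, the lower its entropy

Entropies:
  H(A) = 1.5850 bits
  H(B) = 1.5513 bits
  H(C) = 0.7528 bits

Ranking: A > B > C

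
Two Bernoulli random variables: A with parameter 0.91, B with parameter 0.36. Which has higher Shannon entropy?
B

For binary distributions, entropy is maximized at p=0.5 and decreases as p moves toward 0 or 1.

H(A) = H(0.91) = 0.4365 bits
H(B) = H(0.36) = 0.9427 bits

Distribution B (p=0.36) is closer to uniform (p=0.5), so it has higher entropy.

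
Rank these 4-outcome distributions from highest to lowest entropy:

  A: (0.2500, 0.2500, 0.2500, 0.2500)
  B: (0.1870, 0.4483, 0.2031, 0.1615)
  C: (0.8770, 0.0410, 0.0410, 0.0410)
A > B > C

Key insight: Entropy is maximized by uniform distributions and minimized by concentrated distributions.

- Uniform distributions have maximum entropy log₂(4) = 2.0000 bits
- The more "peaked" or concentrated a distribution, the lower its entropy

Entropies:
  H(A) = 2.0000 bits
  H(B) = 1.8632 bits
  H(C) = 0.7329 bits

Ranking: A > B > C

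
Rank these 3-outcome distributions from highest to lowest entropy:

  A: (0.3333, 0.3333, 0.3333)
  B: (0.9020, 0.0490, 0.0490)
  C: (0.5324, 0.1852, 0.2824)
A > C > B

Key insight: Entropy is maximized by uniform distributions and minimized by concentrated distributions.

- Uniform distributions have maximum entropy log₂(3) = 1.5850 bits
- The more "peaked" or concentrated a distribution, the lower its entropy

Entropies:
  H(A) = 1.5850 bits
  H(B) = 0.5606 bits
  H(C) = 1.4499 bits

Ranking: A > C > B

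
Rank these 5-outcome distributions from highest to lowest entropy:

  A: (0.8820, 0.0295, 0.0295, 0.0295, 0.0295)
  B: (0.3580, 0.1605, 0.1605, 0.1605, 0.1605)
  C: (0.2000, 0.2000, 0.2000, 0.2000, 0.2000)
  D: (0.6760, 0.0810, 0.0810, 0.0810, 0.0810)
C > B > D > A

Key insight: Entropy is maximized by uniform distributions and minimized by concentrated distributions.

Entropies:
  H(A) = 0.7596 bits
  H(B) = 2.2250 bits
  H(C) = 2.3219 bits
  H(D) = 1.5567 bits

Ranking: C > B > D > A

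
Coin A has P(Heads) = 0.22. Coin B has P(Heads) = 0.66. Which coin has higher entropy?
B

For binary distributions, entropy is maximized at p=0.5 and decreases as p moves toward 0 or 1.

H(A) = H(0.22) = 0.7602 bits
H(B) = H(0.66) = 0.9248 bits

Distribution B (p=0.66) is closer to uniform (p=0.5), so it has higher entropy.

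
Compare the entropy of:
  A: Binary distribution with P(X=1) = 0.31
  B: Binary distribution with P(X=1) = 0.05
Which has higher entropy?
A

For binary distributions, entropy is maximized at p=0.5 and decreases as p moves toward 0 or 1.

H(A) = H(0.31) = 0.8932 bits
H(B) = H(0.05) = 0.2864 bits

Distribution A (p=0.31) is closer to uniform (p=0.5), so it has higher entropy.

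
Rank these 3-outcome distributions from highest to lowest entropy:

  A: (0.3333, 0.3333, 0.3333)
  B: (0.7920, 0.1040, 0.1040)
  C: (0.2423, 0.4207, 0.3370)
A > C > B

Key insight: Entropy is maximized by uniform distributions and minimized by concentrated distributions.

- Uniform distributions have maximum entropy log₂(3) = 1.5850 bits
- The more "peaked" or concentrated a distribution, the lower its entropy

Entropies:
  H(A) = 1.5850 bits
  H(B) = 0.9456 bits
  H(C) = 1.5499 bits

Ranking: A > C > B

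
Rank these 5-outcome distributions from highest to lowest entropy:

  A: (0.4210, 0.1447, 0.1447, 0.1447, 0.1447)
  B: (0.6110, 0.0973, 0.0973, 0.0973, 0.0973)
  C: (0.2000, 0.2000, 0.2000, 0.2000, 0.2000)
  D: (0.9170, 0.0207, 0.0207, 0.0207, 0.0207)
C > A > B > D

Key insight: Entropy is maximized by uniform distributions and minimized by concentrated distributions.

Entropies:
  H(A) = 2.1399 bits
  H(B) = 1.7422 bits
  H(C) = 2.3219 bits
  H(D) = 0.5787 bits

Ranking: C > A > B > D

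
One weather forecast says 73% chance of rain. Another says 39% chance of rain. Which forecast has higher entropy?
39% forecast

Treat each forecast as a Bernoulli distribution. Binary entropy is maximized at p=0.5 and falls off symmetrically toward 0 or 1. The 39% forecast is closer to 50%, so it is more uncertain. H(73%) ≈ 0.841 bits, H(39%) ≈ 0.965 bits.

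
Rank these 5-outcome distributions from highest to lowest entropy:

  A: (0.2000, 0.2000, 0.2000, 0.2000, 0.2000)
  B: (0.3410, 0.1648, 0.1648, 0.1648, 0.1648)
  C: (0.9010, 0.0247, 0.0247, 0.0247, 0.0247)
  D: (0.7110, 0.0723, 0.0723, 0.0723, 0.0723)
A > B > D > C

Key insight: Entropy is maximized by uniform distributions and minimized by concentrated distributions.

Entropies:
  H(A) = 2.3219 bits
  H(B) = 2.2438 bits
  H(C) = 0.6638 bits
  H(D) = 1.4454 bits

Ranking: A > B > D > C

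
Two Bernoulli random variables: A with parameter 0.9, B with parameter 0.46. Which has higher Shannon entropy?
B

For binary distributions, entropy is maximized at p=0.5 and decreases as p moves toward 0 or 1.

H(A) = H(0.9) = 0.4690 bits
H(B) = H(0.46) = 0.9954 bits

Distribution B (p=0.46) is closer to uniform (p=0.5), so it has higher entropy.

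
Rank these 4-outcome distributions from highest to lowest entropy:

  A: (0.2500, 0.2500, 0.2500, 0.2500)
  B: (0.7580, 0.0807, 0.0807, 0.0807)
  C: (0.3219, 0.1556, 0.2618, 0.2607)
A > C > B

Key insight: Entropy is maximized by uniform distributions and minimized by concentrated distributions.

- Uniform distributions have maximum entropy log₂(4) = 2.0000 bits
- The more "peaked" or concentrated a distribution, the lower its entropy

Entropies:
  H(A) = 2.0000 bits
  H(B) = 1.1819 bits
  H(C) = 1.9559 bits

Ranking: A > C > B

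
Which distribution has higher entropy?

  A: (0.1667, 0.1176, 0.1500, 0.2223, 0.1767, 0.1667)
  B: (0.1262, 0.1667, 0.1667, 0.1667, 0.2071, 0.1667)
B

Both distributions are close to uniform, making this a harder comparison.

H(A) = 2.5595 bits
H(B) = 2.5706 bits

The distribution closer to uniform has higher entropy.
Answer: B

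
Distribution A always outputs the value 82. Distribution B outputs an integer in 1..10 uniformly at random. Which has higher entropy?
B

A is deterministic, so H(A) = 0. B is uniform over 10 outcomes, so H(B) = log₂(10) = 3.322 bits. Any distribution with genuine randomness has higher entropy than a deterministic one.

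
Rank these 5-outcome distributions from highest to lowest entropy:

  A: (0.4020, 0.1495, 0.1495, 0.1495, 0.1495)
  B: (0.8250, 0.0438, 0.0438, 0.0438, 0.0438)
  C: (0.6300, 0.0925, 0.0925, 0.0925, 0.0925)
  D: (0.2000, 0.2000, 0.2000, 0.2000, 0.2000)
D > A > C > B

Key insight: Entropy is maximized by uniform distributions and minimized by concentrated distributions.

Entropies:
  H(A) = 2.1681 bits
  H(B) = 1.0190 bits
  H(C) = 1.6907 bits
  H(D) = 2.3219 bits

Ranking: D > A > C > B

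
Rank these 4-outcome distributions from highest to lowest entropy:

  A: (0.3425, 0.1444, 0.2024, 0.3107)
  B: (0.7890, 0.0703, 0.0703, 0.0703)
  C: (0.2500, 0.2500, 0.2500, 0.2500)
C > A > B

Key insight: Entropy is maximized by uniform distributions and minimized by concentrated distributions.

- Uniform distributions have maximum entropy log₂(4) = 2.0000 bits
- The more "peaked" or concentrated a distribution, the lower its entropy

Entropies:
  H(A) = 1.9230 bits
  H(B) = 1.0778 bits
  H(C) = 2.0000 bits

Ranking: C > A > B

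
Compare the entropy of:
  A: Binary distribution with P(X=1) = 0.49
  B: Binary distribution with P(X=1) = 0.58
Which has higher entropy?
A

For binary distributions, entropy is maximized at p=0.5 and decreases as p moves toward 0 or 1.

H(A) = H(0.49) = 0.9997 bits
H(B) = H(0.58) = 0.9815 bits

Distribution A (p=0.49) is closer to uniform (p=0.5), so it has higher entropy.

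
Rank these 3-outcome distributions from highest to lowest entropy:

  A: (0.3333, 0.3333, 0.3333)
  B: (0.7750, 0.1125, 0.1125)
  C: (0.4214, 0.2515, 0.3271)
A > C > B

Key insight: Entropy is maximized by uniform distributions and minimized by concentrated distributions.

- Uniform distributions have maximum entropy log₂(3) = 1.5850 bits
- The more "peaked" or concentrated a distribution, the lower its entropy

Entropies:
  H(A) = 1.5850 bits
  H(B) = 0.9942 bits
  H(C) = 1.5536 bits

Ranking: A > C > B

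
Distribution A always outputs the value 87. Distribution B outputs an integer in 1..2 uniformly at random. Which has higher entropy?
B

A is deterministic, so H(A) = 0. B is uniform over 2 outcomes, so H(B) = log₂(2) = 1.000 bits. Any distribution with genuine randomness has higher entropy than a deterministic one.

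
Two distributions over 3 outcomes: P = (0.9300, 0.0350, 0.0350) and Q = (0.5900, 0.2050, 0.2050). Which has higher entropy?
Q

P is highly concentrated on one outcome (93%), making it nearly deterministic. Q spreads its mass more evenly (max 59%). The more spread-out distribution has higher entropy: H(P) ≈ 0.436 bits, H(Q) ≈ 1.387 bits.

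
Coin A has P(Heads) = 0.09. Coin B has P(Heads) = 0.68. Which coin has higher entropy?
B

For binary distributions, entropy is maximized at p=0.5 and decreases as p moves toward 0 or 1.

H(A) = H(0.09) = 0.4365 bits
H(B) = H(0.68) = 0.9044 bits

Distribution B (p=0.68) is closer to uniform (p=0.5), so it has higher entropy.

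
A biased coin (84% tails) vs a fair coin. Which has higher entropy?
Fair coin

The fair coin is uniform (p=0.5), maximizing binary entropy at 1 bit. The biased coin has H(0.84) ≈ 0.634 bits — its outcome is more predictable, so its entropy is lower.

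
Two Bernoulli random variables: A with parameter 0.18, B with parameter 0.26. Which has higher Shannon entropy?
B

For binary distributions, entropy is maximized at p=0.5 and decreases as p moves toward 0 or 1.

H(A) = H(0.18) = 0.6801 bits
H(B) = H(0.26) = 0.8267 bits

Distribution B (p=0.26) is closer to uniform (p=0.5), so it has higher entropy.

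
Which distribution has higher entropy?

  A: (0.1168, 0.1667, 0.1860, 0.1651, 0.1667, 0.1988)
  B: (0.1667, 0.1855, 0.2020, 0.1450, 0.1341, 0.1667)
B

Both distributions are close to uniform, making this a harder comparison.

H(A) = 2.5672 bits
H(B) = 2.5714 bits

The distribution closer to uniform has higher entropy.
Answer: B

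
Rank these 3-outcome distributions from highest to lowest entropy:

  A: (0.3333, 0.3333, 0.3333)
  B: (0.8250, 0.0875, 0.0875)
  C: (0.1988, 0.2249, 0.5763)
A > C > B

Key insight: Entropy is maximized by uniform distributions and minimized by concentrated distributions.

- Uniform distributions have maximum entropy log₂(3) = 1.5850 bits
- The more "peaked" or concentrated a distribution, the lower its entropy

Entropies:
  H(A) = 1.5850 bits
  H(B) = 0.8440 bits
  H(C) = 1.4057 bits

Ranking: A > C > B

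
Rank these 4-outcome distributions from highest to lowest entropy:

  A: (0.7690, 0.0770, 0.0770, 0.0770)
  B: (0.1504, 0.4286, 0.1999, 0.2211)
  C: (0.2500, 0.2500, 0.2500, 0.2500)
C > B > A

Key insight: Entropy is maximized by uniform distributions and minimized by concentrated distributions.

- Uniform distributions have maximum entropy log₂(4) = 2.0000 bits
- The more "peaked" or concentrated a distribution, the lower its entropy

Entropies:
  H(A) = 1.1459 bits
  H(B) = 1.8806 bits
  H(C) = 2.0000 bits

Ranking: C > B > A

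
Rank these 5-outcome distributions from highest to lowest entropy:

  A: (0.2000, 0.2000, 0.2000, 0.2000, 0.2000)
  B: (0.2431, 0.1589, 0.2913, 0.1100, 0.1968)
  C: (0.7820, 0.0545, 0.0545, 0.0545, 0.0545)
A > B > C

Key insight: Entropy is maximized by uniform distributions and minimized by concentrated distributions.

- Uniform distributions have maximum entropy log₂(5) = 2.3219 bits
- The more "peaked" or concentrated a distribution, the lower its entropy

Entropies:
  H(A) = 2.3219 bits
  H(B) = 2.2478 bits
  H(C) = 1.1925 bits

Ranking: A > B > C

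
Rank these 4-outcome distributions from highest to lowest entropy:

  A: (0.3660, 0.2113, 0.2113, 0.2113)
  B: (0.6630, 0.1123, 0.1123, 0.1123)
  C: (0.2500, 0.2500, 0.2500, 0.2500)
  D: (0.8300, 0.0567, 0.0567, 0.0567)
C > A > B > D

Key insight: Entropy is maximized by uniform distributions and minimized by concentrated distributions.

Entropies:
  H(A) = 1.9524 bits
  H(B) = 1.4561 bits
  H(C) = 2.0000 bits
  H(D) = 0.9271 bits

Ranking: C > A > B > D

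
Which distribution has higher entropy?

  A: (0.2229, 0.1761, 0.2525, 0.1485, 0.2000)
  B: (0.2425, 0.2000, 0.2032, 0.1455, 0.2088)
B

Both distributions are close to uniform, making this a harder comparison.

H(A) = 2.2982 bits
H(B) = 2.3037 bits

The distribution closer to uniform has higher entropy.
Answer: B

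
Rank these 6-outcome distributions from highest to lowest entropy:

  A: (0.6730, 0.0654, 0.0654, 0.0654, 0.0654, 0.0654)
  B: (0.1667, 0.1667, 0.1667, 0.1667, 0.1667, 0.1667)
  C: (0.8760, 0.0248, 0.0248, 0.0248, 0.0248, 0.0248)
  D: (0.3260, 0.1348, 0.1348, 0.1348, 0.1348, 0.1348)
B > D > A > C

Key insight: Entropy is maximized by uniform distributions and minimized by concentrated distributions.

Entropies:
  H(A) = 1.6711 bits
  H(B) = 2.5850 bits
  H(C) = 0.8287 bits
  H(D) = 2.4758 bits

Ranking: B > D > A > C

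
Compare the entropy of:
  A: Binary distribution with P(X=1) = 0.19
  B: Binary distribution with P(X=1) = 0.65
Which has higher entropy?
B

For binary distributions, entropy is maximized at p=0.5 and decreases as p moves toward 0 or 1.

H(A) = H(0.19) = 0.7015 bits
H(B) = H(0.65) = 0.9341 bits

Distribution B (p=0.65) is closer to uniform (p=0.5), so it has higher entropy.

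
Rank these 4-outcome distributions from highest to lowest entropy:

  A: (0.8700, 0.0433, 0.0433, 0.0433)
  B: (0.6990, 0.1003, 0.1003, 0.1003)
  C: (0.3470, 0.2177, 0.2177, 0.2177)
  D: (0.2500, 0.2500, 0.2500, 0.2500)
D > C > B > A

Key insight: Entropy is maximized by uniform distributions and minimized by concentrated distributions.

Entropies:
  H(A) = 0.7635 bits
  H(B) = 1.3596 bits
  H(C) = 1.9663 bits
  H(D) = 2.0000 bits

Ranking: D > C > B > A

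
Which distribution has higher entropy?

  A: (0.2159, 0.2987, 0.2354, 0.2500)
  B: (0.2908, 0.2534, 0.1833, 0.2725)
A

Both distributions are close to uniform, making this a harder comparison.

H(A) = 1.9894 bits
H(B) = 1.9798 bits

The distribution closer to uniform has higher entropy.
Answer: A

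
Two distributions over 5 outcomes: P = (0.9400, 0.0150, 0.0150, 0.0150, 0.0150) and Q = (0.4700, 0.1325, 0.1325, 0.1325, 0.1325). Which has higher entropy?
Q

P is highly concentrated on one outcome (94%), making it nearly deterministic. Q spreads its mass more evenly (max 47%). The more spread-out distribution has higher entropy: H(P) ≈ 0.447 bits, H(Q) ≈ 2.057 bits.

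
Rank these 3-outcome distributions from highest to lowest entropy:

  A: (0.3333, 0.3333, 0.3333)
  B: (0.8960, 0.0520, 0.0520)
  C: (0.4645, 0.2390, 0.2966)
A > C > B

Key insight: Entropy is maximized by uniform distributions and minimized by concentrated distributions.

- Uniform distributions have maximum entropy log₂(3) = 1.5850 bits
- The more "peaked" or concentrated a distribution, the lower its entropy

Entropies:
  H(A) = 1.5850 bits
  H(B) = 0.5855 bits
  H(C) = 1.5274 bits

Ranking: A > C > B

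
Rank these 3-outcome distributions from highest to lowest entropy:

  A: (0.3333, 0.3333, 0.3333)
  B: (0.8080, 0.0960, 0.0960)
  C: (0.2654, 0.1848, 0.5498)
A > C > B

Key insight: Entropy is maximized by uniform distributions and minimized by concentrated distributions.

- Uniform distributions have maximum entropy log₂(3) = 1.5850 bits
- The more "peaked" or concentrated a distribution, the lower its entropy

Entropies:
  H(A) = 1.5850 bits
  H(B) = 0.8976 bits
  H(C) = 1.4326 bits

Ranking: A > C > B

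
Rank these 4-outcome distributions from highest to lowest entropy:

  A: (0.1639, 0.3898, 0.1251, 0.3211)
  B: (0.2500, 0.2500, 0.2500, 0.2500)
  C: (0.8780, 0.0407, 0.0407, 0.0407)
B > A > C

Key insight: Entropy is maximized by uniform distributions and minimized by concentrated distributions.

- Uniform distributions have maximum entropy log₂(4) = 2.0000 bits
- The more "peaked" or concentrated a distribution, the lower its entropy

Entropies:
  H(A) = 1.8589 bits
  H(B) = 2.0000 bits
  H(C) = 0.7284 bits

Ranking: B > A > C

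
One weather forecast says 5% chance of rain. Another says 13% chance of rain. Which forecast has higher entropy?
13% forecast

Treat each forecast as a Bernoulli distribution. Binary entropy is maximized at p=0.5 and falls off symmetrically toward 0 or 1. The 13% forecast is closer to 50%, so it is more uncertain. H(5%) ≈ 0.286 bits, H(13%) ≈ 0.557 bits.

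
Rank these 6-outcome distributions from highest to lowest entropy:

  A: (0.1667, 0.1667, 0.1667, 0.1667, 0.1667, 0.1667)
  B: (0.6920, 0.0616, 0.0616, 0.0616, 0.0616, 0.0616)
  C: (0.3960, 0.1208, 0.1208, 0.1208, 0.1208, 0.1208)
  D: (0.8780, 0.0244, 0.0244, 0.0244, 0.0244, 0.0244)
A > C > B > D

Key insight: Entropy is maximized by uniform distributions and minimized by concentrated distributions.

Entropies:
  H(A) = 2.5850 bits
  H(B) = 1.6060 bits
  H(C) = 2.3710 bits
  H(D) = 0.8184 bits

Ranking: A > C > B > D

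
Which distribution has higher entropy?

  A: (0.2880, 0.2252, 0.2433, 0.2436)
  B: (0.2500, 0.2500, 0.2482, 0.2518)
B

Both distributions are close to uniform, making this a harder comparison.

H(A) = 1.9939 bits
H(B) = 2.0000 bits

The distribution closer to uniform has higher entropy.
Answer: B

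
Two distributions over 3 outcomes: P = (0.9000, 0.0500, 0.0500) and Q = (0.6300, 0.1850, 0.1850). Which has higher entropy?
Q

P is highly concentrated on one outcome (90%), making it nearly deterministic. Q spreads its mass more evenly (max 63%). The more spread-out distribution has higher entropy: H(P) ≈ 0.569 bits, H(Q) ≈ 1.321 bits.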